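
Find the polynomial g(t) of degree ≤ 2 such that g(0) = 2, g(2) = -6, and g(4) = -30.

g(t) = -2t^2 + 2

Using the Lagrange interpolation formula with nodes 0, 2, 4:
  L_0(t) = (t - 2)(t - 4) / 8
  L_1(t) = t(t - 4) / -4
  L_2(t) = t(t - 2) / 8
Then g(t) = 2·L_0(t) - 6·L_1(t) - 30·L_2(t).
Expanding and collecting terms gives g(t) = -2t² + 2.
Check: g(2) = -6. ✓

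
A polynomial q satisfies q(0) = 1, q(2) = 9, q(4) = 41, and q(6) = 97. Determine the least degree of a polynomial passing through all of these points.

Forward differences of the values at n = 0, 2, 4, 6:
  q  : 1  9  41  97
  Δ  : 8  32  56
  Δ^2: 24  24
  Δ^3: 0
The second differences are constant (24) and nonzero, while all higher differences vanish, so the minimal degree is 2.

2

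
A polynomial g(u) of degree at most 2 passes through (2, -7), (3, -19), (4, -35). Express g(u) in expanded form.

Using the Lagrange interpolation formula with nodes 2, 3, 4:
  L_0(u) = (u - 3)(u - 4) / 2
  L_1(u) = (u - 2)(u - 4) / -1
  L_2(u) = (u - 2)(u - 3) / 2
Then g(u) = -7·L_0(u) - 19·L_1(u) - 35·L_2(u).
Expanding and collecting terms gives g(u) = -2u^2 - 2u + 5.
Check: g(4) = -35. ✓

g(u) = -2u^2 - 2u + 5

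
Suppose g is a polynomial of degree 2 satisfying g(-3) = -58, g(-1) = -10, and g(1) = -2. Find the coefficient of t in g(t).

Write g(t) = at^2 + bt + c. Substituting each data point gives a linear system:
  9a - 3b + c = -58
  a - b + c = -10
  a + b + c = -2
Solving the system yields a = -5, b = 4, c = -1.
So g(t) = -5t^2 + 4t - 1.
The coefficient of t is 4.

4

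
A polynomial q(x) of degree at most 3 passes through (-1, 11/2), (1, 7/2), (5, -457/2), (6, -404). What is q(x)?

Using the Lagrange interpolation formula with nodes -1, 1, 5, 6:
  L_0(x) = (x - 1)(x - 5)(x - 6) / -84
  L_1(x) = (x + 1)(x - 5)(x - 6) / 40
  L_2(x) = (x + 1)(x - 1)(x - 6) / -24
  L_3(x) = (x + 1)(x - 1)(x - 5) / 35
Then q(x) = 11/2·L_0(x) + 7/2·L_1(x) - 457/2·L_2(x) - 404·L_3(x).
Expanding and collecting terms gives q(x) = -2x³ + (1/2)x² + x + 4.
Check: q(1) = 7/2. ✓

q(x) = -2x^3 + (1/2)x^2 + x + 4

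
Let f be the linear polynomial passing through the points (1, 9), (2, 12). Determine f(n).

f(n) = 3n + 6

Write f(n) = an + b. Substituting each data point gives a linear system:
  a + b = 9
  2a + b = 12
Solving the system yields a = 3, b = 6.
So f(n) = 3n + 6.
Check: f(2) = 12. ✓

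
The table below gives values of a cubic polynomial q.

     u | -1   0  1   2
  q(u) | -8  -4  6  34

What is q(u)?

Write q(u) = au^3 + bu^2 + cu + d. Substituting each data point gives a linear system:
  -a + b - c + d = -8
  d = -4
  a + b + c + d = 6
  8a + 4b + 2c + d = 34
Solving the system yields a = 2, b = 3, c = 5, d = -4.
So q(u) = 2u³ + 3u² + 5u - 4.
Check: q(1) = 6. ✓

q(u) = 2u^3 + 3u^2 + 5u - 4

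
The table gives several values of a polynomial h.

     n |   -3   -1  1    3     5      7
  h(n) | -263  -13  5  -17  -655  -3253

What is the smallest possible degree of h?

Forward differences of the values at n = -3, -1, 1, 3, 5, 7:
  h  : -263  -13  5  -17  -655  -3253
  Δ  : 250  18  -22  -638  -2598
  Δ^2: -232  -40  -616  -1960
  Δ^3: 192  -576  -1344
  Δ^4: -768  -768
  Δ^5: 0
The fourth differences are constant (-768) and nonzero, while all higher differences vanish, so the minimal degree is 4.

4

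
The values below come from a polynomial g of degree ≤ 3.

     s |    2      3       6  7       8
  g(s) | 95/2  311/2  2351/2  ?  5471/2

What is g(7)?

3695/2

The 4 known points determine the degree-3 polynomial uniquely.
Write g(s) = as^3 + bs^2 + cs + d. Substituting each data point gives a linear system:
  8a + 4b + 2c + d = 95/2
  27a + 9b + 3c + d = 311/2
  216a + 36b + 6c + d = 2351/2
  512a + 64b + 8c + d = 5471/2
Solving the system yields a = 5, b = 3, c = -2, d = -1/2.
So g(s) = 5s³ + 3s² - 2s - 1/2.
Then g(7) = 3695/2.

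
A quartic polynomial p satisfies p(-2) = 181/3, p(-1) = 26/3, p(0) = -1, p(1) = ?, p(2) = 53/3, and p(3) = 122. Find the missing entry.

The 5 known points determine the degree-4 polynomial uniquely.
Write p(u) = au^4 + bu^3 + cu^2 + du + e. Substituting each data point gives a linear system:
  16a - 8b + 4c - 2d + e = 181/3
  a - b + c - d + e = 26/3
  e = -1
  16a + 8b + 4c + 2d + e = 53/3
  81a + 27b + 9c + 3d + e = 122
Solving the system yields a = 2, b = -5/3, c = 2, d = -4, e = -1.
So p(u) = 2u⁴ - (5/3)u³ + 2u² - 4u - 1.
Then p(1) = -8/3.

-8/3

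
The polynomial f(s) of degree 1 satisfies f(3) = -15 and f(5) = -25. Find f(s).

Using the Lagrange interpolation formula with nodes 3, 5:
  L_0(s) = (s - 5) / -2
  L_1(s) = (s - 3) / 2
Then f(s) = -15·L_0(s) - 25·L_1(s).
Expanding and collecting terms gives f(s) = -5s.
Check: f(3) = -15. ✓

f(s) = -5s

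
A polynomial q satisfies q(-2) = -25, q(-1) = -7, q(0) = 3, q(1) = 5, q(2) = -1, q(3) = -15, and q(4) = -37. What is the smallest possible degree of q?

2

Forward differences of the values at s = -2, -1, 0, 1, 2, 3, 4:
  q  : -25  -7  3  5  -1  -15  -37
  Δ  : 18  10  2  -6  -14  -22
  Δ^2: -8  -8  -8  -8  -8
  Δ^3: 0  0  0  0
  Δ^4: 0  0  0
  Δ^5: 0  0
  Δ^6: 0
The second differences are constant (-8) and nonzero, while all higher differences vanish, so the minimal degree is 2.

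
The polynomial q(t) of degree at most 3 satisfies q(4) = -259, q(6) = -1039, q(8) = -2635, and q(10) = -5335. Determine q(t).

q(t) = -6t^3 + 6t^2 + 6t + 5

Using the Lagrange interpolation formula with nodes 4, 6, 8, 10:
  L_0(t) = (t - 6)(t - 8)(t - 10) / -48
  L_1(t) = (t - 4)(t - 8)(t - 10) / 16
  L_2(t) = (t - 4)(t - 6)(t - 10) / -16
  L_3(t) = (t - 4)(t - 6)(t - 8) / 48
Then q(t) = -259·L_0(t) - 1039·L_1(t) - 2635·L_2(t) - 5335·L_3(t).
Expanding and collecting terms gives q(t) = -6t³ + 6t² + 6t + 5.
Check: q(10) = -5335. ✓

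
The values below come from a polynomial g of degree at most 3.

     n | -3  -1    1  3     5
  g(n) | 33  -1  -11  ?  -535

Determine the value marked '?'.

On equispaced nodes a degree-3 polynomial has vanishing fourth forward difference, so
  g(-3) - 4·g(-1) + 6·g(1) - 4·g(3) + g(5) = 0.
Substituting the known values and solving for g(3):
  -4·g(3) = 564
  g(3) = -141.

-141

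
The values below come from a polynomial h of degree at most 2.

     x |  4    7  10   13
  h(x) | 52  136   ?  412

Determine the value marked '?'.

256

The 3 known points determine the degree-2 polynomial uniquely.
Write h(x) = ax^2 + bx + c. Substituting each data point gives a linear system:
  16a + 4b + c = 52
  49a + 7b + c = 136
  169a + 13b + c = 412
Solving the system yields a = 2, b = 6, c = -4.
So h(x) = 2x^2 + 6x - 4.
Then h(10) = 256.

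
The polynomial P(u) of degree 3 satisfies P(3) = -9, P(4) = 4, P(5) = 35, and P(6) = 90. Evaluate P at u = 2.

-10

Using the Lagrange interpolation formula with nodes 3, 4, 5, 6:
  L_0(u) = (u - 4)(u - 5)(u - 6) / -6
  L_1(u) = (u - 3)(u - 5)(u - 6) / 2
  L_2(u) = (u - 3)(u - 4)(u - 6) / -2
  L_3(u) = (u - 3)(u - 4)(u - 5) / 6
Then P(u) = -9·L_0(u) + 4·L_1(u) + 35·L_2(u) + 90·L_3(u).
Expanding and collecting terms gives P(u) = u^3 - 3u^2 - 3u.
Evaluating at u = 2: P(2) = -10.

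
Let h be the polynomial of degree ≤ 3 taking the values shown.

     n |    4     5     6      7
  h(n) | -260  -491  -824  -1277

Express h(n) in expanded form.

h(n) = -3n^3 - 6n^2 + 6n + 4

Write h(n) = an^3 + bn^2 + cn + d. Substituting each data point gives a linear system:
  64a + 16b + 4c + d = -260
  125a + 25b + 5c + d = -491
  216a + 36b + 6c + d = -824
  343a + 49b + 7c + d = -1277
Solving the system yields a = -3, b = -6, c = 6, d = 4.
So h(n) = -3n^3 - 6n^2 + 6n + 4.
Check: h(4) = -260. ✓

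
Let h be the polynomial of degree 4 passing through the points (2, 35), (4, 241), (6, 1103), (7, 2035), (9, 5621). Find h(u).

Write h(u) = au^4 + bu^3 + cu^2 + du + e. Substituting each data point gives a linear system:
  16a + 8b + 4c + 2d + e = 35
  256a + 64b + 16c + 4d + e = 241
  1296a + 216b + 36c + 6d + e = 1103
  2401a + 343b + 49c + 7d + e = 2035
  6561a + 729b + 81c + 9d + e = 5621
Solving the system yields a = 1, b = -2, c = 6, d = 3, e = 5.
So h(u) = u⁴ - 2u³ + 6u² + 3u + 5.
Check: h(4) = 241. ✓

h(u) = u^4 - 2u^3 + 6u^2 + 3u + 5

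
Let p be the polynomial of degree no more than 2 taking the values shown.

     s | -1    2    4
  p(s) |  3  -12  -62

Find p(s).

p(s) = -4s^2 - s + 6

Write p(s) = as^2 + bs + c. Substituting each data point gives a linear system:
  a - b + c = 3
  4a + 2b + c = -12
  16a + 4b + c = -62
Solving the system yields a = -4, b = -1, c = 6.
So p(s) = -4s^2 - s + 6.
Check: p(2) = -12. ✓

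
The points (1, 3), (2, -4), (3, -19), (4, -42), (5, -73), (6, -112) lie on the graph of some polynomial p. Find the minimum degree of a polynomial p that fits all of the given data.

Forward differences of the values at u = 1, 2, 3, 4, 5, 6:
  p  : 3  -4  -19  -42  -73  -112
  Δ  : -7  -15  -23  -31  -39
  Δ^2: -8  -8  -8  -8
  Δ^3: 0  0  0
  Δ^4: 0  0
  Δ^5: 0
The second differences are constant (-8) and nonzero, while all higher differences vanish, so the minimal degree is 2.

2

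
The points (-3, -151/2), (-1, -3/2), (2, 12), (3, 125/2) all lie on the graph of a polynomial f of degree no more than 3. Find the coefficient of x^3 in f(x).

3

Write f(x) = ax^3 + bx^2 + cx + d. Substituting each data point gives a linear system:
  -27a + 9b - 3c + d = -151/2
  -a + b - c + d = -3/2
  8a + 4b + 2c + d = 12
  27a + 9b + 3c + d = 125/2
Solving the system yields a = 3, b = -1/2, c = -4, d = -2.
So f(x) = 3x^3 - (1/2)x^2 - 4x - 2.
The leading coefficient is 3.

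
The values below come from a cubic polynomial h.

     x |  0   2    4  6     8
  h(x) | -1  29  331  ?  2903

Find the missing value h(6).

The 4 known points determine the degree-3 polynomial uniquely.
Write h(x) = ax^3 + bx^2 + cx + d. Substituting each data point gives a linear system:
  d = -1
  8a + 4b + 2c + d = 29
  64a + 16b + 4c + d = 331
  512a + 64b + 8c + d = 2903
Solving the system yields a = 6, b = -2, c = -5, d = -1.
So h(x) = 6x³ - 2x² - 5x - 1.
Then h(6) = 1193.

1193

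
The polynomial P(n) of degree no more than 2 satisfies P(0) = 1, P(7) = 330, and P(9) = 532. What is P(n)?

Using the Lagrange interpolation formula with nodes 0, 7, 9:
  L_0(n) = (n - 7)(n - 9) / 63
  L_1(n) = n(n - 9) / -14
  L_2(n) = n(n - 7) / 18
Then P(n) = 1·L_0(n) + 330·L_1(n) + 532·L_2(n).
Expanding and collecting terms gives P(n) = 6n^2 + 5n + 1.
Check: P(7) = 330. ✓

P(n) = 6n^2 + 5n + 1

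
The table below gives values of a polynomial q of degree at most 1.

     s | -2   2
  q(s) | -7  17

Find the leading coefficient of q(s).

6

Write q(s) = as + b. Substituting each data point gives a linear system:
  -2a + b = -7
  2a + b = 17
Solving the system yields a = 6, b = 5.
So q(s) = 6s + 5.
The leading coefficient is 6.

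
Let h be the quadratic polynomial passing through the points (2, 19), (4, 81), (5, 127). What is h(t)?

h(t) = 5t^2 + t - 3

Using the Lagrange interpolation formula with nodes 2, 4, 5:
  L_0(t) = (t - 4)(t - 5) / 6
  L_1(t) = (t - 2)(t - 5) / -2
  L_2(t) = (t - 2)(t - 4) / 3
Then h(t) = 19·L_0(t) + 81·L_1(t) + 127·L_2(t).
Expanding and collecting terms gives h(t) = 5t² + t - 3.
Check: h(2) = 19. ✓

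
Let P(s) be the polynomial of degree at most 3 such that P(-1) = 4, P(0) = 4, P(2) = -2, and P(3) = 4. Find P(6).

130

Using the Lagrange interpolation formula with nodes -1, 0, 2, 3:
  L_0(s) = s(s - 2)(s - 3) / -12
  L_1(s) = (s + 1)(s - 2)(s - 3) / 6
  L_2(s) = (s + 1)s(s - 3) / -6
  L_3(s) = (s + 1)s(s - 2) / 12
Then P(s) = 4·L_0(s) + 4·L_1(s) - 2·L_2(s) + 4·L_3(s).
Expanding and collecting terms gives P(s) = s^3 - 2s^2 - 3s + 4.
Evaluating at s = 6: P(6) = 130.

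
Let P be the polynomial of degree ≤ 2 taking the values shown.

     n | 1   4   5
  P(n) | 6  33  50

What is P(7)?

96

Write P(n) = an^2 + bn + c. Substituting each data point gives a linear system:
  a + b + c = 6
  16a + 4b + c = 33
  25a + 5b + c = 50
Solving the system yields a = 2, b = -1, c = 5.
So P(n) = 2n² - n + 5.
Then P(7) = 96.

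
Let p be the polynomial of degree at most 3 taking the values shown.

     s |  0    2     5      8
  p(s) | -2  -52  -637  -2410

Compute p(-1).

Write p(s) = as^3 + bs^2 + cs + d. Substituting each data point gives a linear system:
  d = -2
  8a + 4b + 2c + d = -52
  125a + 25b + 5c + d = -637
  512a + 64b + 8c + d = -2410
Solving the system yields a = -4, b = -6, c = 3, d = -2.
So p(s) = -4s^3 - 6s^2 + 3s - 2.
Then p(-1) = -7.

-7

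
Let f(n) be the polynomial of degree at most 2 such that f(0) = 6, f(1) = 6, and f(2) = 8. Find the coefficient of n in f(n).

Write f(n) = an^2 + bn + c. Substituting each data point gives a linear system:
  c = 6
  a + b + c = 6
  4a + 2b + c = 8
Solving the system yields a = 1, b = -1, c = 6.
So f(n) = n^2 - n + 6.
The coefficient of n is -1.

-1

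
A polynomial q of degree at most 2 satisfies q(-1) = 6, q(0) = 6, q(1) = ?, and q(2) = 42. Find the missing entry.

On equispaced nodes a degree-2 polynomial has vanishing third forward difference, so
  - q(-1) + 3·q(0) - 3·q(1) + q(2) = 0.
Substituting the known values and solving for q(1):
  -3·q(1) = -54
  q(1) = 18.

18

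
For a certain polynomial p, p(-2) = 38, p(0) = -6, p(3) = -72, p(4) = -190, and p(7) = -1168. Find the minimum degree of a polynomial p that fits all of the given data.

3

Divided differences on the nodes -2, 0, 3, 4, 7:
  order 0: 38  -6  -72  -190  -1168
  order 1: -22  -22  -118  -326
  order 2: 0  -24  -52
  order 3: -4  -4
  order 4: 0
The order-3 divided differences are all -4 (nonzero) and every higher order vanishes, so the data lies on a polynomial of degree exactly 3.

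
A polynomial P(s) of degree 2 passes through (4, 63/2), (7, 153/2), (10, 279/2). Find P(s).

Using the Lagrange interpolation formula with nodes 4, 7, 10:
  L_0(s) = (s - 7)(s - 10) / 18
  L_1(s) = (s - 4)(s - 10) / -9
  L_2(s) = (s - 4)(s - 7) / 18
Then P(s) = 63/2·L_0(s) + 153/2·L_1(s) + 279/2·L_2(s).
Expanding and collecting terms gives P(s) = s^2 + 4s - 1/2.
Check: P(10) = 279/2. ✓

P(s) = s^2 + 4s - 1/2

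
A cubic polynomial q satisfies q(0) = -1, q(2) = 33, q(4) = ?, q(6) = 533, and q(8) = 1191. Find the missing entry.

The 4 known points determine the degree-3 polynomial uniquely.
Write q(x) = ax^3 + bx^2 + cx + d. Substituting each data point gives a linear system:
  d = -1
  8a + 4b + 2c + d = 33
  216a + 36b + 6c + d = 533
  512a + 64b + 8c + d = 1191
Solving the system yields a = 2, b = 2, c = 5, d = -1.
So q(x) = 2x^3 + 2x^2 + 5x - 1.
Then q(4) = 179.

179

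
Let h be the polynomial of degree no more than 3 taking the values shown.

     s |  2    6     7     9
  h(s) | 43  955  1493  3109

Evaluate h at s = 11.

Using the Lagrange interpolation formula with nodes 2, 6, 7, 9:
  L_0(s) = (s - 6)(s - 7)(s - 9) / -140
  L_1(s) = (s - 2)(s - 7)(s - 9) / 12
  L_2(s) = (s - 2)(s - 6)(s - 9) / -10
  L_3(s) = (s - 2)(s - 6)(s - 7) / 42
Then h(s) = 43·L_0(s) + 955·L_1(s) + 1493·L_2(s) + 3109·L_3(s).
Expanding and collecting terms gives h(s) = 4s^3 + 2s^2 + 4s - 5.
Evaluating at s = 11: h(11) = 5605.

5605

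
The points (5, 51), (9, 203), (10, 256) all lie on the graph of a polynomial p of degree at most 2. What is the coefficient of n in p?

-4

Write p(n) = an^2 + bn + c. Substituting each data point gives a linear system:
  25a + 5b + c = 51
  81a + 9b + c = 203
  100a + 10b + c = 256
Solving the system yields a = 3, b = -4, c = -4.
So p(n) = 3n^2 - 4n - 4.
The coefficient of n is -4.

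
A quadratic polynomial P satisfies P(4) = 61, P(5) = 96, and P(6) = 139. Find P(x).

P(x) = 4x^2 - x + 1

Using the Lagrange interpolation formula with nodes 4, 5, 6:
  L_0(x) = (x - 5)(x - 6) / 2
  L_1(x) = (x - 4)(x - 6) / -1
  L_2(x) = (x - 4)(x - 5) / 2
Then P(x) = 61·L_0(x) + 96·L_1(x) + 139·L_2(x).
Expanding and collecting terms gives P(x) = 4x² - x + 1.
Check: P(5) = 96. ✓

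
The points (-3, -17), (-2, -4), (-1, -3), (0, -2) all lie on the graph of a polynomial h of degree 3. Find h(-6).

-248

Using the Lagrange interpolation formula with nodes -3, -2, -1, 0:
  L_0(x) = (x + 2)(x + 1)x / -6
  L_1(x) = (x + 3)(x + 1)x / 2
  L_2(x) = (x + 3)(x + 2)x / -2
  L_3(x) = (x + 3)(x + 2)(x + 1) / 6
Then h(x) = -17·L_0(x) - 4·L_1(x) - 3·L_2(x) - 2·L_3(x).
Expanding and collecting terms gives h(x) = 2x^3 + 6x^2 + 5x - 2.
Evaluating at x = -6: h(-6) = -248.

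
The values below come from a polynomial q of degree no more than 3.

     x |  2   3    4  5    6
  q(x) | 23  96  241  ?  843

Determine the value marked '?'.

482

On equispaced nodes a degree-3 polynomial has vanishing fourth forward difference, so
  q(2) - 4·q(3) + 6·q(4) - 4·q(5) + q(6) = 0.
Substituting the known values and solving for q(5):
  -4·q(5) = -1928
  q(5) = 482.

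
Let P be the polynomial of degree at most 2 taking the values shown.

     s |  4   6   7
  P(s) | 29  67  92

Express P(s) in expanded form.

P(s) = 2s^2 - s + 1

Using the Lagrange interpolation formula with nodes 4, 6, 7:
  L_0(s) = (s - 6)(s - 7) / 6
  L_1(s) = (s - 4)(s - 7) / -2
  L_2(s) = (s - 4)(s - 6) / 3
Then P(s) = 29·L_0(s) + 67·L_1(s) + 92·L_2(s).
Expanding and collecting terms gives P(s) = 2s² - s + 1.
Check: P(6) = 67. ✓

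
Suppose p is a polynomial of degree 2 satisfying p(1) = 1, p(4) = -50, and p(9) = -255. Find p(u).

p(u) = -3u^2 - 2u + 6

Using the Lagrange interpolation formula with nodes 1, 4, 9:
  L_0(u) = (u - 4)(u - 9) / 24
  L_1(u) = (u - 1)(u - 9) / -15
  L_2(u) = (u - 1)(u - 4) / 40
Then p(u) = 1·L_0(u) - 50·L_1(u) - 255·L_2(u).
Expanding and collecting terms gives p(u) = -3u^2 - 2u + 6.
Check: p(9) = -255. ✓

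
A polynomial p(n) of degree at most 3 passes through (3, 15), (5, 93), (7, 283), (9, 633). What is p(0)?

Write p(n) = an^3 + bn^2 + cn + d. Substituting each data point gives a linear system:
  27a + 9b + 3c + d = 15
  125a + 25b + 5c + d = 93
  343a + 49b + 7c + d = 283
  729a + 81b + 9c + d = 633
Solving the system yields a = 1, b = -1, c = -2, d = 3.
So p(n) = n^3 - n^2 - 2n + 3.
Then p(0) = 3.

3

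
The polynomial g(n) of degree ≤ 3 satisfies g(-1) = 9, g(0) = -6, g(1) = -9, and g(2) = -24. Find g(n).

g(n) = -4n^3 + 6n^2 - 5n - 6

Write g(n) = an^3 + bn^2 + cn + d. Substituting each data point gives a linear system:
  -a + b - c + d = 9
  d = -6
  a + b + c + d = -9
  8a + 4b + 2c + d = -24
Solving the system yields a = -4, b = 6, c = -5, d = -6.
So g(n) = -4n^3 + 6n^2 - 5n - 6.
Check: g(2) = -24. ✓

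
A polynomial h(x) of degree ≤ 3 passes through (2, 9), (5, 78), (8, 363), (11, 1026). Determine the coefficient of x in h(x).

Write h(x) = ax^3 + bx^2 + cx + d. Substituting each data point gives a linear system:
  8a + 4b + 2c + d = 9
  125a + 25b + 5c + d = 78
  512a + 64b + 8c + d = 363
  1331a + 121b + 11c + d = 1026
Solving the system yields a = 1, b = -3, c = 5, d = 3.
So h(x) = x^3 - 3x^2 + 5x + 3.
The coefficient of x is 5.

5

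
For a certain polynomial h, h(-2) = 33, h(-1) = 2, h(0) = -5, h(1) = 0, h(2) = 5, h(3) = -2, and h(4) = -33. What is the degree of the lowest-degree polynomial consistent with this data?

3

Forward differences of the values at s = -2, -1, 0, 1, 2, 3, 4:
  h  : 33  2  -5  0  5  -2  -33
  Δ  : -31  -7  5  5  -7  -31
  Δ^2: 24  12  0  -12  -24
  Δ^3: -12  -12  -12  -12
  Δ^4: 0  0  0
  Δ^5: 0  0
  Δ^6: 0
The third differences are constant (-12) and nonzero, while all higher differences vanish, so the minimal degree is 3.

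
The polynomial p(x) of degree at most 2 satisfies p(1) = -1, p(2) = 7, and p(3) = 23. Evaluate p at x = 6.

119

Write p(x) = ax^2 + bx + c. Substituting each data point gives a linear system:
  a + b + c = -1
  4a + 2b + c = 7
  9a + 3b + c = 23
Solving the system yields a = 4, b = -4, c = -1.
So p(x) = 4x^2 - 4x - 1.
Then p(6) = 119.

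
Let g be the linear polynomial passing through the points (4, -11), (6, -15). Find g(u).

g(u) = -2u - 3

Using the Lagrange interpolation formula with nodes 4, 6:
  L_0(u) = (u - 6) / -2
  L_1(u) = (u - 4) / 2
Then g(u) = -11·L_0(u) - 15·L_1(u).
Expanding and collecting terms gives g(u) = -2u - 3.
Check: g(6) = -15. ✓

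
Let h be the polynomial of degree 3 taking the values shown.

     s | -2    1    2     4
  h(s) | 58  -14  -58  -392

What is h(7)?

-2048

Write h(s) = as^3 + bs^2 + cs + d. Substituting each data point gives a linear system:
  -8a + 4b - 2c + d = 58
  a + b + c + d = -14
  8a + 4b + 2c + d = -58
  64a + 16b + 4c + d = -392
Solving the system yields a = -6, b = 1, c = -5, d = -4.
So h(s) = -6s^3 + s^2 - 5s - 4.
Then h(7) = -2048.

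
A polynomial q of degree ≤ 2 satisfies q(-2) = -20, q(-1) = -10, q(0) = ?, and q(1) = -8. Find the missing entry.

-6

The 3 known points determine the degree-2 polynomial uniquely.
Write q(n) = an^2 + bn + c. Substituting each data point gives a linear system:
  4a - 2b + c = -20
  a - b + c = -10
  a + b + c = -8
Solving the system yields a = -3, b = 1, c = -6.
So q(n) = -3n² + n - 6.
Then q(0) = -6.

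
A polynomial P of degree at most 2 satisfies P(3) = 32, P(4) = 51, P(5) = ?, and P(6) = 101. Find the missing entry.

The 3 known points determine the degree-2 polynomial uniquely.
Write P(u) = au^2 + bu + c. Substituting each data point gives a linear system:
  9a + 3b + c = 32
  16a + 4b + c = 51
  36a + 6b + c = 101
Solving the system yields a = 2, b = 5, c = -1.
So P(u) = 2u^2 + 5u - 1.
Then P(5) = 74.

74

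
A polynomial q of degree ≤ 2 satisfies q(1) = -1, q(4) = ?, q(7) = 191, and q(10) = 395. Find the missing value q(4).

The 3 known points determine the degree-2 polynomial uniquely.
Write q(u) = au^2 + bu + c. Substituting each data point gives a linear system:
  a + b + c = -1
  49a + 7b + c = 191
  100a + 10b + c = 395
Solving the system yields a = 4, b = 0, c = -5.
So q(u) = 4u^2 - 5.
Then q(4) = 59.

59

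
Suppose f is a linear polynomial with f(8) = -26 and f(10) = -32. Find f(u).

Write f(u) = au + b. Substituting each data point gives a linear system:
  8a + b = -26
  10a + b = -32
Solving the system yields a = -3, b = -2.
So f(u) = -3u - 2.
Check: f(10) = -32. ✓

f(u) = -3u - 2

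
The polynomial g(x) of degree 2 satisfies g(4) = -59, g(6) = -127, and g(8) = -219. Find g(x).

g(x) = -3x^2 - 4x + 5

Write g(x) = ax^2 + bx + c. Substituting each data point gives a linear system:
  16a + 4b + c = -59
  36a + 6b + c = -127
  64a + 8b + c = -219
Solving the system yields a = -3, b = -4, c = 5.
So g(x) = -3x^2 - 4x + 5.
Check: g(4) = -59. ✓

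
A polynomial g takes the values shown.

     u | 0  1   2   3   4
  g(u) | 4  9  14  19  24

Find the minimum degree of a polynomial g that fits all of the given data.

Forward differences of the values at u = 0, 1, 2, 3, 4:
  g  : 4  9  14  19  24
  Δ  : 5  5  5  5
  Δ^2: 0  0  0
  Δ^3: 0  0
  Δ^4: 0
The first differences are constant (5) and nonzero, while all higher differences vanish, so the minimal degree is 1.

1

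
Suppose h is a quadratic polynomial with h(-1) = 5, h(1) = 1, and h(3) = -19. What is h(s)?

h(s) = -2s^2 - 2s + 5

Write h(s) = as^2 + bs + c. Substituting each data point gives a linear system:
  a - b + c = 5
  a + b + c = 1
  9a + 3b + c = -19
Solving the system yields a = -2, b = -2, c = 5.
So h(s) = -2s² - 2s + 5.
Check: h(1) = 1. ✓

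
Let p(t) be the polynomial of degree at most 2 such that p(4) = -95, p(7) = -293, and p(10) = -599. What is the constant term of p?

1

Write p(t) = at^2 + bt + c. Substituting each data point gives a linear system:
  16a + 4b + c = -95
  49a + 7b + c = -293
  100a + 10b + c = -599
Solving the system yields a = -6, b = 0, c = 1.
So p(t) = -6t^2 + 1.
The constant term is 1.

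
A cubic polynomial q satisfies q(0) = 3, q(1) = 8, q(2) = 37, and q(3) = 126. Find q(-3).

Forward differences of the values at u = 0, 1, 2, 3:
  q  : 3  8  37  126
  Δ  : 5  29  89
  Δ^2: 24  60
  Δ^3: 36
The third differences are constant, confirming degree 3.
Interpolating (Newton forward form) and evaluating at u = -3 gives q(-3) = -228.

-228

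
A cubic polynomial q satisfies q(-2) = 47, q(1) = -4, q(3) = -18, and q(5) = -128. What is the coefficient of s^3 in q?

Write q(s) = as^3 + bs^2 + cs + d. Substituting each data point gives a linear system:
  -8a + 4b - 2c + d = 47
  a + b + c + d = -4
  27a + 9b + 3c + d = -18
  125a + 25b + 5c + d = -128
Solving the system yields a = -2, b = 6, c = -5, d = -3.
So q(s) = -2s^3 + 6s^2 - 5s - 3.
The leading coefficient is -2.

-2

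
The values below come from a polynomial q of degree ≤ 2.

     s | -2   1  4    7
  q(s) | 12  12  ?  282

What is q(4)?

102

The 3 known points determine the degree-2 polynomial uniquely.
Write q(s) = as^2 + bs + c. Substituting each data point gives a linear system:
  4a - 2b + c = 12
  a + b + c = 12
  49a + 7b + c = 282
Solving the system yields a = 5, b = 5, c = 2.
So q(s) = 5s² + 5s + 2.
Then q(4) = 102.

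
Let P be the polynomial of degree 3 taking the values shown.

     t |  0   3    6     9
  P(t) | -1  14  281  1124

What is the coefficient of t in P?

Write P(t) = at^3 + bt^2 + ct + d. Substituting each data point gives a linear system:
  d = -1
  27a + 9b + 3c + d = 14
  216a + 36b + 6c + d = 281
  729a + 81b + 9c + d = 1124
Solving the system yields a = 2, b = -4, c = -1, d = -1.
So P(t) = 2t^3 - 4t^2 - t - 1.
The coefficient of t is -1.

-1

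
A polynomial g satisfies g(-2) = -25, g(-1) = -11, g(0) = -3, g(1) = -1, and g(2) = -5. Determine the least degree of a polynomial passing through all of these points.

Forward differences of the values at n = -2, -1, 0, 1, 2:
  g  : -25  -11  -3  -1  -5
  Δ  : 14  8  2  -4
  Δ^2: -6  -6  -6
  Δ^3: 0  0
  Δ^4: 0
The second differences are constant (-6) and nonzero, while all higher differences vanish, so the minimal degree is 2.

2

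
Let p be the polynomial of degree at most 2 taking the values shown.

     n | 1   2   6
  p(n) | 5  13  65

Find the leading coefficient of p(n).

Write p(n) = an^2 + bn + c. Substituting each data point gives a linear system:
  a + b + c = 5
  4a + 2b + c = 13
  36a + 6b + c = 65
Solving the system yields a = 1, b = 5, c = -1.
So p(n) = n^2 + 5n - 1.
The leading coefficient is 1.

1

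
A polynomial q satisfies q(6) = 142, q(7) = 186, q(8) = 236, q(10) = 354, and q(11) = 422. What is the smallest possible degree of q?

2

Divided differences on the nodes 6, 7, 8, 10, 11:
  order 0: 142  186  236  354  422
  order 1: 44  50  59  68
  order 2: 3  3  3
  order 3: 0  0
  order 4: 0
The order-2 divided differences are all 3 (nonzero) and every higher order vanishes, so the data lies on a polynomial of degree exactly 2.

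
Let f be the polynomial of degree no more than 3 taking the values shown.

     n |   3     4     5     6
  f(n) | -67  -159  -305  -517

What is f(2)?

Using the Lagrange interpolation formula with nodes 3, 4, 5, 6:
  L_0(n) = (n - 4)(n - 5)(n - 6) / -6
  L_1(n) = (n - 3)(n - 5)(n - 6) / 2
  L_2(n) = (n - 3)(n - 4)(n - 6) / -2
  L_3(n) = (n - 3)(n - 4)(n - 5) / 6
Then f(n) = -67·L_0(n) - 159·L_1(n) - 305·L_2(n) - 517·L_3(n).
Expanding and collecting terms gives f(n) = -2n^3 - 3n^2 + 3n + 5.
Evaluating at n = 2: f(2) = -17.

-17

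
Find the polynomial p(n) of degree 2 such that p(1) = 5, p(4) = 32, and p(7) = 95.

Using the Lagrange interpolation formula with nodes 1, 4, 7:
  L_0(n) = (n - 4)(n - 7) / 18
  L_1(n) = (n - 1)(n - 7) / -9
  L_2(n) = (n - 1)(n - 4) / 18
Then p(n) = 5·L_0(n) + 32·L_1(n) + 95·L_2(n).
Expanding and collecting terms gives p(n) = 2n² - n + 4.
Check: p(4) = 32. ✓

p(n) = 2n^2 - n + 4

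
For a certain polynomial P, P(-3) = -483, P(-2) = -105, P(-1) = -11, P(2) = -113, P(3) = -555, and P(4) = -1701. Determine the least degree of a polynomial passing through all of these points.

Divided differences on the nodes -3, -2, -1, 2, 3, 4:
  order 0: -483  -105  -11  -113  -555  -1701
  order 1: 378  94  -34  -442  -1146
  order 2: -142  -32  -102  -352
  order 3: 22  -14  -50
  order 4: -6  -6
  order 5: 0
The order-4 divided differences are all -6 (nonzero) and every higher order vanishes, so the data lies on a polynomial of degree exactly 4.

4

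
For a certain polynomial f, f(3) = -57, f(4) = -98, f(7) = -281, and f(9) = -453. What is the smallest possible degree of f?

Divided differences on the nodes 3, 4, 7, 9:
  order 0: -57  -98  -281  -453
  order 1: -41  -61  -86
  order 2: -5  -5
  order 3: 0
The order-2 divided differences are all -5 (nonzero) and every higher order vanishes, so the data lies on a polynomial of degree exactly 2.

2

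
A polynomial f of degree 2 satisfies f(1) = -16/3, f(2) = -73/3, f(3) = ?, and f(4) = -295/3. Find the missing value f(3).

-166/3

The 3 known points determine the degree-2 polynomial uniquely.
Write f(s) = as^2 + bs + c. Substituting each data point gives a linear system:
  a + b + c = -16/3
  4a + 2b + c = -73/3
  16a + 4b + c = -295/3
Solving the system yields a = -6, b = -1, c = 5/3.
So f(s) = -6s^2 - s + 5/3.
Then f(3) = -166/3.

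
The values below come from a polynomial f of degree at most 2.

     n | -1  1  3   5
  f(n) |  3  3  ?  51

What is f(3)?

The 3 known points determine the degree-2 polynomial uniquely.
Write f(n) = an^2 + bn + c. Substituting each data point gives a linear system:
  a - b + c = 3
  a + b + c = 3
  25a + 5b + c = 51
Solving the system yields a = 2, b = 0, c = 1.
So f(n) = 2n² + 1.
Then f(3) = 19.

19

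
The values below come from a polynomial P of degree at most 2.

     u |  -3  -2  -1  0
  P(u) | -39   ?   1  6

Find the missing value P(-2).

On equispaced nodes a degree-2 polynomial has vanishing third forward difference, so
  - P(-3) + 3·P(-2) - 3·P(-1) + P(0) = 0.
Substituting the known values and solving for P(-2):
  3·P(-2) = -42
  P(-2) = -14.

-14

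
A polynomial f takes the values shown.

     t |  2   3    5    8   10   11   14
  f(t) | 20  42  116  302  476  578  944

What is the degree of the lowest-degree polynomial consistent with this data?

Divided differences on the nodes 2, 3, 5, 8, 10, 11, 14:
  order 0: 20  42  116  302  476  578  944
  order 1: 22  37  62  87  102  122
  order 2: 5  5  5  5  5
  order 3: 0  0  0  0
  order 4: 0  0  0
  order 5: 0  0
  order 6: 0
The order-2 divided differences are all 5 (nonzero) and every higher order vanishes, so the data lies on a polynomial of degree exactly 2.

2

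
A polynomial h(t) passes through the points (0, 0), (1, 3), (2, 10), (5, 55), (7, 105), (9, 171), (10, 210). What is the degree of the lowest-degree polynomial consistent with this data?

2

Divided differences on the nodes 0, 1, 2, 5, 7, 9, 10:
  order 0: 0  3  10  55  105  171  210
  order 1: 3  7  15  25  33  39
  order 2: 2  2  2  2  2
  order 3: 0  0  0  0
  order 4: 0  0  0
  order 5: 0  0
  order 6: 0
The order-2 divided differences are all 2 (nonzero) and every higher order vanishes, so the data lies on a polynomial of degree exactly 2.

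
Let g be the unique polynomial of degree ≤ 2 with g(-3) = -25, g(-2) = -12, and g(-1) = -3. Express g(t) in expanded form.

g(t) = -2t^2 + 3t + 2

Using the Lagrange interpolation formula with nodes -3, -2, -1:
  L_0(t) = (t + 2)(t + 1) / 2
  L_1(t) = (t + 3)(t + 1) / -1
  L_2(t) = (t + 3)(t + 2) / 2
Then g(t) = -25·L_0(t) - 12·L_1(t) - 3·L_2(t).
Expanding and collecting terms gives g(t) = -2t^2 + 3t + 2.
Check: g(-2) = -12. ✓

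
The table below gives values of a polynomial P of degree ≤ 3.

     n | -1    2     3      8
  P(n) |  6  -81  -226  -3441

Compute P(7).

Write P(n) = an^3 + bn^2 + cn + d. Substituting each data point gives a linear system:
  -a + b - c + d = 6
  8a + 4b + 2c + d = -81
  27a + 9b + 3c + d = -226
  512a + 64b + 8c + d = -3441
Solving the system yields a = -6, b = -5, c = -6, d = -1.
So P(n) = -6n^3 - 5n^2 - 6n - 1.
Then P(7) = -2346.

-2346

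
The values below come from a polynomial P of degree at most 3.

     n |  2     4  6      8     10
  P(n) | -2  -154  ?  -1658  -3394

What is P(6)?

-642

The 4 known points determine the degree-3 polynomial uniquely.
Write P(n) = an^3 + bn^2 + cn + d. Substituting each data point gives a linear system:
  8a + 4b + 2c + d = -2
  64a + 16b + 4c + d = -154
  512a + 64b + 8c + d = -1658
  1000a + 100b + 10c + d = -3394
Solving the system yields a = -4, b = 6, c = 0, d = 6.
So P(n) = -4n³ + 6n² + 6.
Then P(6) = -642.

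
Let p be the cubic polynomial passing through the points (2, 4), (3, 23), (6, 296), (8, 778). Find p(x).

Write p(x) = ax^3 + bx^2 + cx + d. Substituting each data point gives a linear system:
  8a + 4b + 2c + d = 4
  27a + 9b + 3c + d = 23
  216a + 36b + 6c + d = 296
  512a + 64b + 8c + d = 778
Solving the system yields a = 2, b = -4, c = 1, d = 2.
So p(x) = 2x^3 - 4x^2 + x + 2.
Check: p(6) = 296. ✓

p(x) = 2x^3 - 4x^2 + x + 2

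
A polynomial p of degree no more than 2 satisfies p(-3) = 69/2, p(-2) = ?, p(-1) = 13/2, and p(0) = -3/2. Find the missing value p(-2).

The 3 known points determine the degree-2 polynomial uniquely.
Write p(t) = at^2 + bt + c. Substituting each data point gives a linear system:
  9a - 3b + c = 69/2
  a - b + c = 13/2
  c = -3/2
Solving the system yields a = 2, b = -6, c = -3/2.
So p(t) = 2t² - 6t - 3/2.
Then p(-2) = 37/2.

37/2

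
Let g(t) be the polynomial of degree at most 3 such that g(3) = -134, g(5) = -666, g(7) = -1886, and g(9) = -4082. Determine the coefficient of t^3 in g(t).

Write g(t) = at^3 + bt^2 + ct + d. Substituting each data point gives a linear system:
  27a + 9b + 3c + d = -134
  125a + 25b + 5c + d = -666
  343a + 49b + 7c + d = -1886
  729a + 81b + 9c + d = -4082
Solving the system yields a = -6, b = 4, c = -4, d = 4.
So g(t) = -6t³ + 4t² - 4t + 4.
The leading coefficient is -6.

-6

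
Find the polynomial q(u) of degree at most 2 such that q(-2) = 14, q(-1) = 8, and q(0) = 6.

Using the Lagrange interpolation formula with nodes -2, -1, 0:
  L_0(u) = (u + 1)u / 2
  L_1(u) = (u + 2)u / -1
  L_2(u) = (u + 2)(u + 1) / 2
Then q(u) = 14·L_0(u) + 8·L_1(u) + 6·L_2(u).
Expanding and collecting terms gives q(u) = 2u² + 6.
Check: q(0) = 6. ✓

q(u) = 2u^2 + 6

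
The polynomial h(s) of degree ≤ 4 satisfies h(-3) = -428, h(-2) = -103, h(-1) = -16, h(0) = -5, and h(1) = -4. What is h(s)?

h(s) = -4s^4 + 3s^3 - s^2 + 3s - 5

Write h(s) = as^4 + bs^3 + cs^2 + ds + e. Substituting each data point gives a linear system:
  81a - 27b + 9c - 3d + e = -428
  16a - 8b + 4c - 2d + e = -103
  a - b + c - d + e = -16
  e = -5
  a + b + c + d + e = -4
Solving the system yields a = -4, b = 3, c = -1, d = 3, e = -5.
So h(s) = -4s^4 + 3s^3 - s^2 + 3s - 5.
Check: h(1) = -4. ✓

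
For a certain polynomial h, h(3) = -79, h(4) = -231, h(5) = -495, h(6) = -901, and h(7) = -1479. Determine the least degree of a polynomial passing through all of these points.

Forward differences of the values at s = 3, 4, 5, 6, 7:
  h  : -79  -231  -495  -901  -1479
  Δ  : -152  -264  -406  -578
  Δ^2: -112  -142  -172
  Δ^3: -30  -30
  Δ^4: 0
The third differences are constant (-30) and nonzero, while all higher differences vanish, so the minimal degree is 3.

3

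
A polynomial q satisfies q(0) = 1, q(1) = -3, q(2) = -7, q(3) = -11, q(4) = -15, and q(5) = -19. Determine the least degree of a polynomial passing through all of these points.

Forward differences of the values at t = 0, 1, 2, 3, 4, 5:
  q  : 1  -3  -7  -11  -15  -19
  Δ  : -4  -4  -4  -4  -4
  Δ^2: 0  0  0  0
  Δ^3: 0  0  0
  Δ^4: 0  0
  Δ^5: 0
The first differences are constant (-4) and nonzero, while all higher differences vanish, so the minimal degree is 1.

1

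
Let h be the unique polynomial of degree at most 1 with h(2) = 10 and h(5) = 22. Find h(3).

Using the Lagrange interpolation formula with nodes 2, 5:
  L_0(u) = (u - 5) / -3
  L_1(u) = (u - 2) / 3
Then h(u) = 10·L_0(u) + 22·L_1(u).
Expanding and collecting terms gives h(u) = 4u + 2.
Evaluating at u = 3: h(3) = 14.

14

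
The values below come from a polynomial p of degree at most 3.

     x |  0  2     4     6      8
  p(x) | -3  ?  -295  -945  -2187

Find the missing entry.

On equispaced nodes a degree-3 polynomial has vanishing fourth forward difference, so
  p(0) - 4·p(2) + 6·p(4) - 4·p(6) + p(8) = 0.
Substituting the known values and solving for p(2):
  -4·p(2) = 180
  p(2) = -45.

-45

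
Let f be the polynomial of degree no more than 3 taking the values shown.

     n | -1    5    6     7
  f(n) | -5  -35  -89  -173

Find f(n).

Write f(n) = an^3 + bn^2 + cn + d. Substituting each data point gives a linear system:
  -a + b - c + d = -5
  125a + 25b + 5c + d = -35
  216a + 36b + 6c + d = -89
  343a + 49b + 7c + d = -173
Solving the system yields a = -1, b = 3, c = 4, d = -5.
So f(n) = -n^3 + 3n^2 + 4n - 5.
Check: f(5) = -35. ✓

f(n) = -n^3 + 3n^2 + 4n - 5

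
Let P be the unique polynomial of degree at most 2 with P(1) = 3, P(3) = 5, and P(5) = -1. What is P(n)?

Write P(n) = an^2 + bn + c. Substituting each data point gives a linear system:
  a + b + c = 3
  9a + 3b + c = 5
  25a + 5b + c = -1
Solving the system yields a = -1, b = 5, c = -1.
So P(n) = -n^2 + 5n - 1.
Check: P(5) = -1. ✓

P(n) = -n^2 + 5n - 1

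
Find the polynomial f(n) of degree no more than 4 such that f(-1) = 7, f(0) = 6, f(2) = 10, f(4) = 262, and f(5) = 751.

f(n) = 2n^4 - 4n^3 - n^2 + 4n + 6

Write f(n) = an^4 + bn^3 + cn^2 + dn + e. Substituting each data point gives a linear system:
  a - b + c - d + e = 7
  e = 6
  16a + 8b + 4c + 2d + e = 10
  256a + 64b + 16c + 4d + e = 262
  625a + 125b + 25c + 5d + e = 751
Solving the system yields a = 2, b = -4, c = -1, d = 4, e = 6.
So f(n) = 2n^4 - 4n^3 - n^2 + 4n + 6.
Check: f(4) = 262. ✓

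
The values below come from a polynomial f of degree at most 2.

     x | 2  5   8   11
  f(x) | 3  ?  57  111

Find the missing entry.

21

The 3 known points determine the degree-2 polynomial uniquely.
Write f(x) = ax^2 + bx + c. Substituting each data point gives a linear system:
  4a + 2b + c = 3
  64a + 8b + c = 57
  121a + 11b + c = 111
Solving the system yields a = 1, b = -1, c = 1.
So f(x) = x^2 - x + 1.
Then f(5) = 21.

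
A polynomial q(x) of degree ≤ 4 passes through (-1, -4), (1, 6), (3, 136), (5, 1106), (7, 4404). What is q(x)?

Write q(x) = ax^4 + bx^3 + cx^2 + dx + e. Substituting each data point gives a linear system:
  a - b + c - d + e = -4
  a + b + c + d + e = 6
  81a + 27b + 9c + 3d + e = 136
  625a + 125b + 25c + 5d + e = 1106
  2401a + 343b + 49c + 7d + e = 4404
Solving the system yields a = 2, b = -1, c = -2, d = 6, e = 1.
So q(x) = 2x⁴ - x³ - 2x² + 6x + 1.
Check: q(3) = 136. ✓

q(x) = 2x^4 - x^3 - 2x^2 + 6x + 1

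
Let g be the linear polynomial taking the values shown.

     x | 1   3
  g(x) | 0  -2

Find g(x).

Using the Lagrange interpolation formula with nodes 1, 3:
  L_0(x) = (x - 3) / -2
  L_1(x) = (x - 1) / 2
Then g(x) = 0·L_0(x) - 2·L_1(x).
Expanding and collecting terms gives g(x) = -x + 1.
Check: g(1) = 0. ✓

g(x) = -x + 1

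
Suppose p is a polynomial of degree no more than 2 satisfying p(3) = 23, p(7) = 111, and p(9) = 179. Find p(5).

59

Using the Lagrange interpolation formula with nodes 3, 7, 9:
  L_0(x) = (x - 7)(x - 9) / 24
  L_1(x) = (x - 3)(x - 9) / -8
  L_2(x) = (x - 3)(x - 7) / 12
Then p(x) = 23·L_0(x) + 111·L_1(x) + 179·L_2(x).
Expanding and collecting terms gives p(x) = 2x^2 + 2x - 1.
Evaluating at x = 5: p(5) = 59.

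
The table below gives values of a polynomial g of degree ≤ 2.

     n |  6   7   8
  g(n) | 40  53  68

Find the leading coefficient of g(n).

Write g(n) = an^2 + bn + c. Substituting each data point gives a linear system:
  36a + 6b + c = 40
  49a + 7b + c = 53
  64a + 8b + c = 68
Solving the system yields a = 1, b = 0, c = 4.
So g(n) = n^2 + 4.
The leading coefficient is 1.

1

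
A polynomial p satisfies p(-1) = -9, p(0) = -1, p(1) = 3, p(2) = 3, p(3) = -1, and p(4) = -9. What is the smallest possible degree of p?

2

Forward differences of the values at n = -1, 0, 1, 2, 3, 4:
  p  : -9  -1  3  3  -1  -9
  Δ  : 8  4  0  -4  -8
  Δ^2: -4  -4  -4  -4
  Δ^3: 0  0  0
  Δ^4: 0  0
  Δ^5: 0
The second differences are constant (-4) and nonzero, while all higher differences vanish, so the minimal degree is 2.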